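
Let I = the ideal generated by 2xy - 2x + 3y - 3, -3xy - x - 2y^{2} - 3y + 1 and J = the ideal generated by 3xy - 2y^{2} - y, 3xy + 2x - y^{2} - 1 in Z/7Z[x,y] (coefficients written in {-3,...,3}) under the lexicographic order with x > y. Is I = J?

Two ideals are equal iff their reduced Gröbner bases coincide (the reduced basis is unique for a fixed ordering).
Buchberger on the first generating set:
f_1 = 2xy - 2x + 3y - 3, LT = xy.
f_2 = -3xy - x - 2y^{2} - 3y + 1, LT = xy.

S(f_1,f_2): lcm = xy. S = x - 3y^{2} - 3y.
  reduce S modulo (f_1, f_2):
  remainder x - 3y^{2} - 3y ≠ 0; add g_3 = x - 3y^{2} - 3y to the basis.

S(f_1,g_3): lcm = xy. S = -x + 3y^{3} + 3y^{2} - 2y + 2.
  reduce S modulo (f_1, f_2, g_3):
  remainder 3y^{3} + 2y + 2 ≠ 0; add g_4 = 3y^{3} + 2y + 2 to the basis.

The other S-polynomials (S(f_2,g_3), S(f_1,g_4), S(f_2,g_4), S(g_3,g_4)) all reduce to 0 modulo the current basis, so we have a Gröbner basis.
Inter-reduce: drop elements whose leading term is divisible by another's, tail-reduce, and make monic.
Reduced Gröbner basis: {x - 3y^{2} - 3y, y^{3} + 3y + 3}.

Buchberger on the second generating set:
h_1 = 3xy - 2y^{2} - y, LT = xy.
h_2 = 3xy + 2x - y^{2} - 1, LT = xy.

S(h_1,h_2): lcm = xy. S = -3x + 2y^{2} + 2y - 2.
  reduce S modulo (h_1, h_2):
  remainder -3x + 2y^{2} + 2y - 2 ≠ 0; add k_3 = -3x + 2y^{2} + 2y - 2 to the basis.

S(h_1,k_3): lcm = xy. S = 3y^{3} - y.
  reduce S modulo (h_1, h_2, k_3):
  remainder 3y^{3} - y ≠ 0; add k_4 = 3y^{3} - y to the basis.

The other S-polynomials (S(h_2,k_3), S(h_1,k_4), S(h_2,k_4), S(k_3,k_4)) all reduce to 0 modulo the current basis, so we have a Gröbner basis.
Inter-reduce: drop elements whose leading term is divisible by another's, tail-reduce, and make monic.
Reduced Gröbner basis: {x - 3y^{2} - 3y + 3, y^{3} + 2y}.

The bases are distinct; the ideals are different.
The same test decides containment: I ⊆ J iff every generator of I reduces to 0 modulo a Gröbner basis of J.

No, the ideals differ.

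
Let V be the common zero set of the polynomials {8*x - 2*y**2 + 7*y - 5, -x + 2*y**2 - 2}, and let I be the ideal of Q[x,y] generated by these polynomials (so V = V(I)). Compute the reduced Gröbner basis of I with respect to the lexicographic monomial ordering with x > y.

f_1 = 8*x - 2*y**2 + 7*y - 5, LT = x.
f_2 = -x + 2*y**2 - 2, LT = x.

S(f_1,f_2): lcm = x. S = 7/4*y**2 + 7/8*y - 21/8.
  leading term y**2: no divisor's leading term divides it; move 7/4*y**2 to the remainder.
  leading term y: no divisor's leading term divides it; move 7/8*y to the remainder.
  leading term 1: no divisor's leading term divides it; move -21/8 to the remainder.
  remainder 7/4*y**2 + 7/8*y - 21/8 ≠ 0; add g_3 = 7/4*y**2 + 7/8*y - 21/8 to the basis.

The other S-polynomials (S(f_1,g_3), S(f_2,g_3)) all reduce to 0 modulo the current basis, so we have a Gröbner basis.
Inter-reduce: drop elements whose leading term is divisible by another's, tail-reduce, and make monic.

G = {x + y - 1, y**2 + 1/2*y - 3/2}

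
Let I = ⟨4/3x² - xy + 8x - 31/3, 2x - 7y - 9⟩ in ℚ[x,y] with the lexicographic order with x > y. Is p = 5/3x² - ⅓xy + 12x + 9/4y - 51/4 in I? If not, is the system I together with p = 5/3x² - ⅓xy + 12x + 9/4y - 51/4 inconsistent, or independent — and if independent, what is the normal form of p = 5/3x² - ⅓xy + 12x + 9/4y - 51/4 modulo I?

First compute the reduced Gröbner basis of I by Buchberger's algorithm.
f_1 = 4/3x² - xy + 8x - 31/3, LT = x².
f_2 = 2x - 7y - 9, LT = x.

S(f_1,f_2): lcm = x². S = 11/4xy + 21/2x - 31/4.
  leading term xy: subtract (11/8y)·f_2 from 11/4xy + 21/2x - 31/4 → 21/2x + 77/8y² + 99/8y - 31/4
  leading term x: subtract (21/4)·f_2 from 21/2x + 77/8y² + 99/8y - 31/4 → 77/8y² + 393/8y + 79/2
  leading term y²: no divisor's leading term divides it; move 77/8y² to the remainder.
  leading term y: no divisor's leading term divides it; move 393/8y to the remainder.
  leading term 1: no divisor's leading term divides it; move 79/2 to the remainder.
  remainder 77/8y² + 393/8y + 79/2 ≠ 0; add h_3 = 77/8y² + 393/8y + 79/2 to the basis.

The other S-polynomials (S(f_1,h_3), S(f_2,h_3)) all reduce to 0 modulo the current basis, so we have a Gröbner basis.
Inter-reduce: drop elements whose leading term is divisible by another's, tail-reduce, and make monic.
Reduced Gröbner basis: {x - 7/2y - 9/2, y² + 393/77y + 316/77}.
Label its elements g_1 = x - 7/2y - 9/2, g_2 = y² + 393/77y + 316/77.

Reduce p = 5/3x² - ⅓xy + 12x + 9/4y - 51/4 modulo G:
  leading term x²: subtract (5/3x)·g_1 from 5/3x² - ⅓xy + 12x + 9/4y - 51/4 → 11/2xy + 39/2x + 9/4y - 51/4
  leading term xy: subtract (11/2y)·g_1 from 11/2xy + 39/2x + 9/4y - 51/4 → 39/2x + 77/4y² + 27y - 51/4
  leading term x: subtract (39/2)·g_1 from 39/2x + 77/4y² + 27y - 51/4 → 77/4y² + 381/4y + 75
  leading term y²: subtract (77/4)·g_2 from 77/4y² + 381/4y + 75 → -3y - 4
  leading term y: no divisor's leading term divides it; move -3y to the remainder.
  leading term 1: no divisor's leading term divides it; move -4 to the remainder.
  normal form = -3y - 4.
The normal form is nonzero, so p ∉ I. Since p minus its normal form lies in I, I + (p) = I + (r) where r = -3y - 4; decide whether this ideal is the whole ring.
Run Buchberger on G together with r (pairs among the g_i already reduce to 0 since G is a Gröbner basis):
g_1 = x - 7/2y - 9/2, LT = x.
g_2 = y² + 393/77y + 316/77, LT = y².
r = -3y - 4, LT = y.

S(g_2,r): lcm = y². S = 871/231y + 316/77.
  leading term y: subtract (-871/693)·r from 871/231y + 316/77 → -640/693
  leading term 1: no divisor's leading term divides it; move -640/693 to the remainder.
  remainder -640/693 ≠ 0; add m_4 = -640/693 to the basis.

The other S-polynomials (S(g_1,g_2), S(g_1,r), S(g_1,m_4), S(g_2,m_4), S(r,m_4)) all reduce to 0 modulo the current basis, so we have a Gröbner basis.
Inter-reduce: drop elements whose leading term is divisible by another's, tail-reduce, and make monic.
Reduced Gröbner basis: {1}.
The reduced Gröbner basis of I + (p) is {1}: the ideal is the whole ring, so the enlarged system has no common solution — adjoining p is inconsistent.

Ideal membership is decidable via reduction modulo a Gröbner basis.

Adjoining 5/3x² - ⅓xy + 12x + 9/4y - 51/4 makes the ideal the whole ring: the system is inconsistent.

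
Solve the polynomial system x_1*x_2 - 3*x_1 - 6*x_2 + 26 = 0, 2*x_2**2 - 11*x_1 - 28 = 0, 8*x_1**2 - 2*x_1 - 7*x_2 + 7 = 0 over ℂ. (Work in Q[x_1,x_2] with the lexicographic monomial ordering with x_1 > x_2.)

Compute a lex Gröbner basis by Buchberger's algorithm.
f_1 = x_1*x_2 - 3*x_1 - 6*x_2 + 26, LT = x_1*x_2.
f_2 = -11*x_1 + 2*x_2**2 - 28, LT = x_1.
f_3 = 8*x_1**2 - 2*x_1 - 7*x_2 + 7, LT = x_1**2.

S(f_1,f_2): lcm = x_1*x_2. S = -3*x_1 + 2/11*x_2**3 - 94/11*x_2 + 26.
  reduce S modulo (f_1, f_2, f_3):
  remainder 2/11*x_2**3 - 6/11*x_2**2 - 94/11*x_2 + 370/11 ≠ 0; add h_4 = 2/11*x_2**3 - 6/11*x_2**2 - 94/11*x_2 + 370/11 to the basis.

S(f_1,f_3): lcm = x_1**2*x_2. S = -3*x_1**2 - 23/4*x_1*x_2 + 26*x_1 + 7/8*x_2**2 - 7/8*x_2.
  reduce S modulo (f_1, f_2, f_3, h_4):
  remainder -301/968*x_2**2 - 2729/88*x_2 + 39405/242 ≠ 0; add h_5 = -301/968*x_2**2 - 2729/88*x_2 + 39405/242 to the basis.

S(f_2,f_3): lcm = x_1**2. S = -2/11*x_1*x_2**2 + 123/44*x_1 + 7/8*x_2 - 7/8.
  reduce S modulo (f_1, f_2, f_3, h_4, h_5):
  remainder 216983/2408*x_2 - 1084915/2408 ≠ 0; add h_6 = 216983/2408*x_2 - 1084915/2408 to the basis.

The other S-polynomials (S(f_1,h_4), S(f_2,h_4), S(f_3,h_4), S(f_1,h_5), S(f_2,h_5), S(f_3,h_5), S(h_4,h_5), S(f_1,h_6), S(f_2,h_6), S(f_3,h_6), S(h_4,h_6), S(h_5,h_6)) all reduce to 0 modulo the current basis, so we have a Gröbner basis.
Inter-reduce: drop elements whose leading term is divisible by another's, tail-reduce, and make monic.
Reduced Gröbner basis: {x_1 - 2, x_2 - 5}.

From the last basis element, x_2 - 5 = 0, so x_2 takes values in {5}. Each choice, substituted upward through the basis, yields the corresponding point(s) of the solution set.
  x_2 = 5: the earlier basis element becomes x_1 - 2 = 0, giving x_1 = 2 — point (2, 5).

{(2, 5)}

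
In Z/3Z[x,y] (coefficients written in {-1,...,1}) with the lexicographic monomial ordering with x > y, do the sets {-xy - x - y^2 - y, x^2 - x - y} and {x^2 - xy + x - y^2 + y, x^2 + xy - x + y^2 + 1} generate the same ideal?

No, the ideals differ.

Two ideals are equal iff their reduced Gröbner bases coincide (the reduced basis is unique for a fixed ordering).
Buchberger on the first generating set:
f_1 = -xy - x - y^2 - y, LT = xy.
f_2 = x^2 - x - y, LT = x^2.

S(f_1,f_2): lcm = x^2y. S = x^2 + xy^2 - xy + y^2.
  reduce S modulo (f_1, f_2):
  remainder -y^3 - y^2 ≠ 0; add g_3 = -y^3 - y^2 to the basis.

The other S-polynomials (S(f_1,g_3), S(f_2,g_3)) all reduce to 0 modulo the current basis, so we have a Gröbner basis.
Inter-reduce: drop elements whose leading term is divisible by another's, tail-reduce, and make monic.
Reduced Gröbner basis: {x^2 - x - y, xy + x + y^2 + y, y^3 + y^2}.

Buchberger on the second generating set:
h_1 = x^2 - xy + x - y^2 + y, LT = x^2.
h_2 = x^2 + xy - x + y^2 + 1, LT = x^2.

S(h_1,h_2): lcm = x^2. S = xy - x + y^2 + y - 1.
  reduce S modulo (h_1, h_2):
  remainder xy - x + y^2 + y - 1 ≠ 0; add k_3 = xy - x + y^2 + y - 1 to the basis.

S(h_1,k_3): lcm = x^2y. S = x^2 + xy^2 + x - y^3 + y^2.
  reduce S modulo (h_1, h_2, k_3):
  remainder -x + y^3 - y^2 + y - 1 ≠ 0; add k_4 = -x + y^3 - y^2 + y - 1 to the basis.

S(h_1,k_4): lcm = x^2. S = xy^3 - xy^2 - y^2 + y.
  reduce S modulo (h_1, h_2, k_3, k_4):
  remainder -y^4 - y^3 + y ≠ 0; add k_5 = -y^4 - y^3 + y to the basis.

The other S-polynomials (S(h_2,k_3), S(h_2,k_4), S(k_3,k_4), S(h_1,k_5), S(h_2,k_5), S(k_3,k_5), S(k_4,k_5)) all reduce to 0 modulo the current basis, so we have a Gröbner basis.
Inter-reduce: drop elements whose leading term is divisible by another's, tail-reduce, and make monic.
Reduced Gröbner basis: {x - y^3 + y^2 - y + 1, y^4 + y^3 - y}.

The bases are distinct; the ideals are different.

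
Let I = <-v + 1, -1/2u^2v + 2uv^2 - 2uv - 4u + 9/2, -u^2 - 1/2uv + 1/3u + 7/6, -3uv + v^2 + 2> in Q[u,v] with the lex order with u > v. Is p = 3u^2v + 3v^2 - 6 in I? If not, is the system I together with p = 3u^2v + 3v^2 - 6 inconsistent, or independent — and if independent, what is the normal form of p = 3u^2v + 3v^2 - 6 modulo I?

3u^2v + 3v^2 - 6 lies in I (it reduces to 0).

First compute the reduced Gröbner basis of I by Buchberger's algorithm.
f_1 = -v + 1, LT = v.
f_2 = -1/2u^2v + 2uv^2 - 2uv - 4u + 9/2, LT = u^2v.
f_3 = -u^2 - 1/2uv + 1/3u + 7/6, LT = u^2.
f_4 = -3uv + v^2 + 2, LT = uv.

S(f_1,f_2): lcm = u^2v. S = -u^2 + 4uv^2 - 4uv - 8u + 9.
  leading term u^2: subtract (1)·f_3 from -u^2 + 4uv^2 - 4uv - 8u + 9 → 4uv^2 - 7/2uv - 25/3u + 47/6
  leading term uv^2: subtract (-4uv)·f_1 from 4uv^2 - 7/2uv - 25/3u + 47/6 → 1/2uv - 25/3u + 47/6
  leading term uv: subtract (-1/2u)·f_1 from 1/2uv - 25/3u + 47/6 → -47/6u + 47/6
  leading term u: no divisor's leading term divides it; move -47/6u to the remainder.
  leading term 1: no divisor's leading term divides it; move 47/6 to the remainder.
  remainder -47/6u + 47/6 ≠ 0; add h_5 = -47/6u + 47/6 to the basis.

The other S-polynomials (S(f_1,f_3), S(f_1,f_4), S(f_2,f_3), S(f_2,f_4), S(f_3,f_4), S(f_1,h_5), S(f_2,h_5), S(f_3,h_5), S(f_4,h_5)) all reduce to 0 modulo the current basis, so we have a Gröbner basis.
Inter-reduce: drop elements whose leading term is divisible by another's, tail-reduce, and make monic.
Reduced Gröbner basis: {u - 1, v - 1}.
Label its elements g_1 = u - 1, g_2 = v - 1.

Reduce p = 3u^2v + 3v^2 - 6 modulo G:
  leading term u^2v: subtract (3uv)·g_1 from 3u^2v + 3v^2 - 6 → 3uv + 3v^2 - 6
  leading term uv: subtract (3v)·g_1 from 3uv + 3v^2 - 6 → 3v^2 + 3v - 6
  leading term v^2: subtract (3v)·g_2 from 3v^2 + 3v - 6 → 6v - 6
  leading term v: subtract (6)·g_2 from 6v - 6 → 0
  normal form = 0.
Since the normal form is 0, p ∈ I.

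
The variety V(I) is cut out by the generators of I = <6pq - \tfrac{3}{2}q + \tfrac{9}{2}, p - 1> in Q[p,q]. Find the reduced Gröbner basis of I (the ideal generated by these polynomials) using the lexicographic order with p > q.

G = {p - 1, q + 1}

f_1 = 6pq - \tfrac{3}{2}q + \tfrac{9}{2}, LT = pq.
f_2 = p - 1, LT = p.

S(f_1,f_2): lcm = pq. S = \tfrac{3}{4}q + \tfrac{3}{4}.
  leading term q: no divisor's leading term divides it; move \tfrac{3}{4}q to the remainder.
  leading term 1: no divisor's leading term divides it; move \tfrac{3}{4} to the remainder.
  remainder \tfrac{3}{4}q + \tfrac{3}{4} ≠ 0; add g_3 = \tfrac{3}{4}q + \tfrac{3}{4} to the basis.

The other S-polynomials (S(f_1,g_3), S(f_2,g_3)) all reduce to 0 modulo the current basis, so we have a Gröbner basis.
Inter-reduce: drop elements whose leading term is divisible by another's, tail-reduce, and make monic.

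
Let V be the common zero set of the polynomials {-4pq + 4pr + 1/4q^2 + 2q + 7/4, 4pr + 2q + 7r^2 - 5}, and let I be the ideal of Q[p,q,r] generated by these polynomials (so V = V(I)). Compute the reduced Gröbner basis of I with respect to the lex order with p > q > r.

G = {pq - 1/16q^2 + 7/4r^2 - 27/16, pr + 1/2q + 7/4r^2 - 5/4, q^2r + 8q^2 + 28qr^2 - 20q - 28r^3 + 27r}

Buchberger's algorithm terminates because the ascending chain of leading-term ideals stabilizes.

f_1 = -4pq + 4pr + 1/4q^2 + 2q + 7/4, LT = pq.
f_2 = 4pr + 2q + 7r^2 - 5, LT = pr.

S(f_1,f_2): lcm = pqr. S = -pr^2 - 1/16q^2r - 1/2q^2 - 7/4qr^2 - 1/2qr + 5/4q - 7/16r.
  leading term pr^2: subtract (-1/4r)·f_2 from -pr^2 - 1/16q^2r - 1/2q^2 - 7/4qr^2 - 1/2qr + 5/4q - 7/16r → -1/16q^2r - 1/2q^2 - 7/4qr^2 + 5/4q + 7/4r^3 - 27/16r
  leading term q^2r: no divisor's leading term divides it; move -1/16q^2r to the remainder.
  leading term q^2: no divisor's leading term divides it; move -1/2q^2 to the remainder.
  leading term qr^2: no divisor's leading term divides it; move -7/4qr^2 to the remainder.
  leading term q: no divisor's leading term divides it; move 5/4q to the remainder.
  leading term r^3: no divisor's leading term divides it; move 7/4r^3 to the remainder.
  leading term r: no divisor's leading term divides it; move -27/16r to the remainder.
  remainder -1/16q^2r - 1/2q^2 - 7/4qr^2 + 5/4q + 7/4r^3 - 27/16r ≠ 0; add g_3 = -1/16q^2r - 1/2q^2 - 7/4qr^2 + 5/4q + 7/4r^3 - 27/16r to the basis.

S(f_1,g_3): lcm = pq^2r. S = -8pq^2 - 29pqr^2 + 20pq + 28pr^3 - 27pr - 1/16q^3r - 1/2q^2r - 7/16qr.
  leading term pq^2: subtract (2q)·f_1 from -8pq^2 - 29pqr^2 + 20pq + 28pr^3 - 27pr - 1/16q^3r - 1/2q^2r - 7/16qr → -29pqr^2 - 8pqr + 20pq + 28pr^3 - 27pr - 1/16q^3r - 1/2q^3 - 1/2q^2r - 4q^2 - 7/16qr - 7/2q
  leading term pqr^2: subtract (29/4r^2)·f_1 from -29pqr^2 - 8pqr + 20pq + 28pr^3 - 27pr - 1/16q^3r - 1/2q^3 - 1/2q^2r - 4q^2 - 7/16qr - 7/2q → -8pqr + 20pq - pr^3 - 27pr - 1/16q^3r - 1/2q^3 - 29/16q^2r^2 - 1/2q^2r - 4q^2 - 29/2qr^2 - 7/16qr - 7/2q - 203/16r^2
  leading term pqr: subtract (2r)·f_1 from -8pqr + 20pq - pr^3 - 27pr - 1/16q^3r - 1/2q^3 - 29/16q^2r^2 - 1/2q^2r - 4q^2 - 29/2qr^2 - 7/16qr - 7/2q - 203/16r^2 → 20pq - pr^3 - 8pr^2 - 27pr - 1/16q^3r - 1/2q^3 - 29/16q^2r^2 - q^2r - 4q^2 - 29/2qr^2 - 71/16qr - 7/2q - 203/16r^2 - 7/2r
  leading term pq: subtract (-5)·f_1 from 20pq - pr^3 - 8pr^2 - 27pr - 1/16q^3r - 1/2q^3 - 29/16q^2r^2 - q^2r - 4q^2 - 29/2qr^2 - 71/16qr - 7/2q - 203/16r^2 - 7/2r → -pr^3 - 8pr^2 - 7pr - 1/16q^3r - 1/2q^3 - 29/16q^2r^2 - q^2r - 11/4q^2 - 29/2qr^2 - 71/16qr + 13/2q - 203/16r^2 - 7/2r + 35/4
  leading term pr^3: subtract (-1/4r^2)·f_2 from -pr^3 - 8pr^2 - 7pr - 1/16q^3r - 1/2q^3 - 29/16q^2r^2 - q^2r - 11/4q^2 - 29/2qr^2 - 71/16qr + 13/2q - 203/16r^2 - 7/2r + 35/4 → -8pr^2 - 7pr - 1/16q^3r - 1/2q^3 - 29/16q^2r^2 - q^2r - 11/4q^2 - 14qr^2 - 71/16qr + 13/2q + 7/4r^4 - 223/16r^2 - 7/2r + 35/4
  leading term pr^2: subtract (-2r)·f_2 from -8pr^2 - 7pr - 1/16q^3r - 1/2q^3 - 29/16q^2r^2 - q^2r - 11/4q^2 - 14qr^2 - 71/16qr + 13/2q + 7/4r^4 - 223/16r^2 - 7/2r + 35/4 → -7pr - 1/16q^3r - 1/2q^3 - 29/16q^2r^2 - q^2r - 11/4q^2 - 14qr^2 - 7/16qr + 13/2q + 7/4r^4 + 14r^3 - 223/16r^2 - 27/2r + 35/4
  leading term pr: subtract (-7/4)·f_2 from -7pr - 1/16q^3r - 1/2q^3 - 29/16q^2r^2 - q^2r - 11/4q^2 - 14qr^2 - 7/16qr + 13/2q + 7/4r^4 + 14r^3 - 223/16r^2 - 27/2r + 35/4 → -1/16q^3r - 1/2q^3 - 29/16q^2r^2 - q^2r - 11/4q^2 - 14qr^2 - 7/16qr + 10q + 7/4r^4 + 14r^3 - 27/16r^2 - 27/2r
  leading term q^3r: subtract (q)·g_3 from -1/16q^3r - 1/2q^3 - 29/16q^2r^2 - q^2r - 11/4q^2 - 14qr^2 - 7/16qr + 10q + 7/4r^4 + 14r^3 - 27/16r^2 - 27/2r → -1/16q^2r^2 - q^2r - 4q^2 - 7/4qr^3 - 14qr^2 + 5/4qr + 10q + 7/4r^4 + 14r^3 - 27/16r^2 - 27/2r
  leading term q^2r^2: subtract (r)·g_3 from -1/16q^2r^2 - q^2r - 4q^2 - 7/4qr^3 - 14qr^2 + 5/4qr + 10q + 7/4r^4 + 14r^3 - 27/16r^2 - 27/2r → -1/2q^2r - 4q^2 - 14qr^2 + 10q + 14r^3 - 27/2r
  leading term q^2r: subtract (8)·g_3 from -1/2q^2r - 4q^2 - 14qr^2 + 10q + 14r^3 - 27/2r → 0
  remainder 0.

S(f_2,g_3): lcm = pq^2r. S = -8pq^2 - 28pqr^2 + 20pq + 28pr^3 - 27pr + 1/2q^3 + 7/4q^2r^2 - 5/4q^2.
  leading term pq^2: subtract (2q)·f_1 from -8pq^2 - 28pqr^2 + 20pq + 28pr^3 - 27pr + 1/2q^3 + 7/4q^2r^2 - 5/4q^2 → -28pqr^2 - 8pqr + 20pq + 28pr^3 - 27pr + 7/4q^2r^2 - 21/4q^2 - 7/2q
  leading term pqr^2: subtract (7r^2)·f_1 from -28pqr^2 - 8pqr + 20pq + 28pr^3 - 27pr + 7/4q^2r^2 - 21/4q^2 - 7/2q → -8pqr + 20pq - 27pr - 21/4q^2 - 14qr^2 - 7/2q - 49/4r^2
  leading term pqr: subtract (2r)·f_1 from -8pqr + 20pq - 27pr - 21/4q^2 - 14qr^2 - 7/2q - 49/4r^2 → 20pq - 8pr^2 - 27pr - 1/2q^2r - 21/4q^2 - 14qr^2 - 4qr - 7/2q - 49/4r^2 - 7/2r
  leading term pq: subtract (-5)·f_1 from 20pq - 8pr^2 - 27pr - 1/2q^2r - 21/4q^2 - 14qr^2 - 4qr - 7/2q - 49/4r^2 - 7/2r → -8pr^2 - 7pr - 1/2q^2r - 4q^2 - 14qr^2 - 4qr + 13/2q - 49/4r^2 - 7/2r + 35/4
  leading term pr^2: subtract (-2r)·f_2 from -8pr^2 - 7pr - 1/2q^2r - 4q^2 - 14qr^2 - 4qr + 13/2q - 49/4r^2 - 7/2r + 35/4 → -7pr - 1/2q^2r - 4q^2 - 14qr^2 + 13/2q + 14r^3 - 49/4r^2 - 27/2r + 35/4
  leading term pr: subtract (-7/4)·f_2 from -7pr - 1/2q^2r - 4q^2 - 14qr^2 + 13/2q + 14r^3 - 49/4r^2 - 27/2r + 35/4 → -1/2q^2r - 4q^2 - 14qr^2 + 10q + 14r^3 - 27/2r
  leading term q^2r: subtract (8)·g_3 from -1/2q^2r - 4q^2 - 14qr^2 + 10q + 14r^3 - 27/2r → 0
  remainder 0.

Every S-polynomial of the final basis reduces to 0, so we have a Gröbner basis.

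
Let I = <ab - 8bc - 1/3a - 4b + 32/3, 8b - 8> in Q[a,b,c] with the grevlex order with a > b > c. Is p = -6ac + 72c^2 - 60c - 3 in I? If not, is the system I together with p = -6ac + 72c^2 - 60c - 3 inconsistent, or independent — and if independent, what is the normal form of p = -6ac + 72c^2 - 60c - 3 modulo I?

First compute the reduced Gröbner basis of I by Buchberger's algorithm.
f_1 = ab - 8bc - 1/3a - 4b + 32/3, LT = ab.
f_2 = 8b - 8, LT = b.

S(f_1,f_2): lcm = ab. S = -8bc + 2/3a - 4b + 32/3.
  leading term bc: subtract (-c)·f_2 from -8bc + 2/3a - 4b + 32/3 → 2/3a - 4b - 8c + 32/3
  leading term a: no divisor's leading term divides it; move 2/3a to the remainder.
  leading term b: subtract (-1/2)·f_2 from -4b - 8c + 32/3 → -8c + 20/3
  leading term c: no divisor's leading term divides it; move -8c to the remainder.
  leading term 1: no divisor's leading term divides it; move 20/3 to the remainder.
  remainder 2/3a - 8c + 20/3 ≠ 0; add h_3 = 2/3a - 8c + 20/3 to the basis.

The other S-polynomials (S(f_1,h_3), S(f_2,h_3)) all reduce to 0 modulo the current basis, so we have a Gröbner basis.
Inter-reduce: drop elements whose leading term is divisible by another's, tail-reduce, and make monic.
Reduced Gröbner basis: {a - 12c + 10, b - 1}.
Label its elements g_1 = a - 12c + 10, g_2 = b - 1.

Reduce p = -6ac + 72c^2 - 60c - 3 modulo G:
  leading term ac: subtract (-6c)·g_1 from -6ac + 72c^2 - 60c - 3 → -3
  leading term 1: no divisor's leading term divides it; move -3 to the remainder.
  normal form = -3.
The normal form is nonzero, so p ∉ I. Since p minus its normal form lies in I, I + (p) = I + (r) where r = -3; decide whether this ideal is the whole ring.
Here r = -3 is a nonzero constant, hence a unit: 1 ∈ I + (p), the Gröbner basis of I + (p) is {1}, and the enlarged system has no common solution — adjoining p is inconsistent.

Adjoining -6ac + 72c^2 - 60c - 3 makes the ideal the whole ring: the system is inconsistent.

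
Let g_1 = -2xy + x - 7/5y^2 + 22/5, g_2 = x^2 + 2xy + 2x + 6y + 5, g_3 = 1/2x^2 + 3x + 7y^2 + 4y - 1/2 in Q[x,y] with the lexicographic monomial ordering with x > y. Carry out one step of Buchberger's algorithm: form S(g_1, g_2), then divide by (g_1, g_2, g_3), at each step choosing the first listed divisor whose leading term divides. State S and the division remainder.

S(g_1, g_2) = -1/2x^2 - 13/10xy^2 - 2xy - 11/5x - 6y^2 - 5y; remainder on division = -81/40x + 91/100y^3 - 969/200y^2 - 243/50y - 113/100.

lcm(LM(g_1), LM(g_2)) = x^2y.
S = (lcm/LT(g_1))·g_1 − (lcm/LT(g_2))·g_2 = -1/2x^2 - 13/10xy^2 - 2xy - 11/5x - 6y^2 - 5y.
Reduce S modulo (g_1, g_2, g_3) in that order:
  leading term x^2: subtract (-1/2)·g_2 from -1/2x^2 - 13/10xy^2 - 2xy - 11/5x - 6y^2 - 5y → -13/10xy^2 - xy - 6/5x - 6y^2 - 2y + 5/2
  leading term xy^2: subtract (13/20y)·g_1 from -13/10xy^2 - xy - 6/5x - 6y^2 - 2y + 5/2 → -33/20xy - 6/5x + 91/100y^3 - 6y^2 - 243/50y + 5/2
  leading term xy: subtract (33/40)·g_1 from -33/20xy - 6/5x + 91/100y^3 - 6y^2 - 243/50y + 5/2 → -81/40x + 91/100y^3 - 969/200y^2 - 243/50y - 113/100
  leading term x: no divisor's leading term divides it; move -81/40x to the remainder.
  leading term y^3: no divisor's leading term divides it; move 91/100y^3 to the remainder.
  leading term y^2: no divisor's leading term divides it; move -969/200y^2 to the remainder.
  leading term y: no divisor's leading term divides it; move -243/50y to the remainder.
  leading term 1: no divisor's leading term divides it; move -113/100 to the remainder.
The remainder -81/40x + 91/100y^3 - 969/200y^2 - 243/50y - 113/100 is nonzero, so it would be added as the next basis element.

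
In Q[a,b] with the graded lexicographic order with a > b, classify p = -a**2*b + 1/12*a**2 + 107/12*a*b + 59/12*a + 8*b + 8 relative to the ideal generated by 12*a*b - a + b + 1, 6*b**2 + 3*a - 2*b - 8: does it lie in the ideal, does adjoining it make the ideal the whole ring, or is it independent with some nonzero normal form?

First compute the reduced Gröbner basis of I by Buchberger's algorithm.
f_1 = 12*a*b - a + b + 1, LT = a*b.
f_2 = 6*b**2 + 3*a - 2*b - 8, LT = b**2.

S(f_1,f_2): lcm = a*b**2. S = -1/2*a**2 + 1/4*a*b + 1/12*b**2 + 4/3*a + 1/12*b.
  reduce S modulo (f_1, f_2):
  remainder -1/2*a**2 + 21/16*a + 13/144*b + 13/144 ≠ 0; add h_3 = -1/2*a**2 + 21/16*a + 13/144*b + 13/144 to the basis.

The other S-polynomials (S(f_1,h_3), S(f_2,h_3)) all reduce to 0 modulo the current basis, so we have a Gröbner basis.
Inter-reduce: drop elements whose leading term is divisible by another's, tail-reduce, and make monic.
Reduced Gröbner basis: {a**2 - 21/8*a - 13/72*b - 13/72, a*b - 1/12*a + 1/12*b + 1/12, b**2 + 1/2*a - 1/3*b - 4/3}.
Label its elements g_1 = a**2 - 21/8*a - 13/72*b - 13/72, g_2 = a*b - 1/12*a + 1/12*b + 1/12, g_3 = b**2 + 1/2*a - 1/3*b - 4/3.

Reduce p = -a**2*b + 1/12*a**2 + 107/12*a*b + 59/12*a + 8*b + 8 modulo G:
  leading term a**2*b: subtract (-b)·g_1 from -a**2*b + 1/12*a**2 + 107/12*a*b + 59/12*a + 8*b + 8 → 1/12*a**2 + 151/24*a*b - 13/72*b**2 + 59/12*a + 563/72*b + 8
  leading term a**2: subtract (1/12)·g_1 from 1/12*a**2 + 151/24*a*b - 13/72*b**2 + 59/12*a + 563/72*b + 8 → 151/24*a*b - 13/72*b**2 + 493/96*a + 6769/864*b + 6925/864
  leading term a*b: subtract (151/24)·g_2 from 151/24*a*b - 13/72*b**2 + 493/96*a + 6769/864*b + 6925/864 → -13/72*b**2 + 815/144*a + 1579/216*b + 809/108
  leading term b**2: subtract (-13/72)·g_3 from -13/72*b**2 + 815/144*a + 1579/216*b + 809/108 → 23/4*a + 29/4*b + 29/4
  leading term a: no divisor's leading term divides it; move 23/4*a to the remainder.
  leading term b: no divisor's leading term divides it; move 29/4*b to the remainder.
  leading term 1: no divisor's leading term divides it; move 29/4 to the remainder.
  normal form = 23/4*a + 29/4*b + 29/4.
The normal form is nonzero, so p ∉ I. Since p minus its normal form lies in I, I + (p) = I + (r) where r = 23/4*a + 29/4*b + 29/4; decide whether this ideal is the whole ring.
Run Buchberger on G together with r (pairs among the g_i already reduce to 0 since G is a Gröbner basis):
g_1 = a**2 - 21/8*a - 13/72*b - 13/72, LT = a**2.
g_2 = a*b - 1/12*a + 1/12*b + 1/12, LT = a*b.
g_3 = b**2 + 1/2*a - 1/3*b - 4/3, LT = b**2.
r = 23/4*a + 29/4*b + 29/4, LT = a.

S(g_1,r): lcm = a**2. S = -29/23*a*b - 715/184*a - 13/72*b - 13/72.
  reduce S modulo (g_1, g_2, g_3, r):
  remainder 94393/19044*b + 94393/19044 ≠ 0; add m_5 = 94393/19044*b + 94393/19044 to the basis.

The other S-polynomials (S(g_1,g_2), S(g_1,g_3), S(g_2,g_3), S(g_2,r), S(g_3,r), S(g_1,m_5), S(g_2,m_5), S(g_3,m_5), S(r,m_5)) all reduce to 0 modulo the current basis, so we have a Gröbner basis.
Inter-reduce: drop elements whose leading term is divisible by another's, tail-reduce, and make monic.
Reduced Gröbner basis: {a, b + 1}.
The reduced Gröbner basis of I + (p) is {a, b + 1} ≠ {1}, a proper ideal, so the enlarged system stays consistent: p is independent of I, with normal form 23/4*a + 29/4*b + 29/4.

The remainder on division by a Gröbner basis is unique — it is the normal form.

-a**2*b + 1/12*a**2 + 107/12*a*b + 59/12*a + 8*b + 8 is independent of I; its normal form modulo I is 23/4*a + 29/4*b + 29/4.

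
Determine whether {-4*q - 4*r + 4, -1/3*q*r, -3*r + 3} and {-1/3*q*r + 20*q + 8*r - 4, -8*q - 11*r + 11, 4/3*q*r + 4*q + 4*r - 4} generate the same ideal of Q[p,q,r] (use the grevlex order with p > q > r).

No, the ideals differ.

Equality of ideals is decidable: compute both reduced Gröbner bases (unique for the ordering) and check whether they agree.
Buchberger on the first generating set:
f_1 = -4*q - 4*r + 4, LT = q.
f_2 = -1/3*q*r, LT = q*r.
f_3 = -3*r + 3, LT = r.

The S-polynomials (S(f_1,f_2), S(f_1,f_3), S(f_2,f_3)) all reduce to 0 modulo the current basis, so we have a Gröbner basis.
Inter-reduce: drop elements whose leading term is divisible by another's, tail-reduce, and make monic.
Reduced Gröbner basis: {q, r - 1}.

Buchberger on the second generating set:
h_1 = -1/3*q*r + 20*q + 8*r - 4, LT = q*r.
h_2 = -8*q - 11*r + 11, LT = q.
h_3 = 4/3*q*r + 4*q + 4*r - 4, LT = q*r.

S(h_1,h_2): lcm = q*r. S = -11/8*r**2 - 60*q - 181/8*r + 12.
  leading term r**2: no divisor's leading term divides it; move -11/8*r**2 to the remainder.
  leading term q: subtract (15/2)·h_2 from -60*q - 181/8*r + 12 → 479/8*r - 141/2
  leading term r: no divisor's leading term divides it; move 479/8*r to the remainder.
  leading term 1: no divisor's leading term divides it; move -141/2 to the remainder.
  remainder -11/8*r**2 + 479/8*r - 141/2 ≠ 0; add k_4 = -11/8*r**2 + 479/8*r - 141/2 to the basis.

S(h_1,h_3): lcm = q*r. S = -63*q - 27*r + 15.
  leading term q: subtract (63/8)·h_2 from -63*q - 27*r + 15 → 477/8*r - 573/8
  leading term r: no divisor's leading term divides it; move 477/8*r to the remainder.
  leading term 1: no divisor's leading term divides it; move -573/8 to the remainder.
  remainder 477/8*r - 573/8 ≠ 0; add k_5 = 477/8*r - 573/8 to the basis.

S(h_3,k_4): lcm = q*r**2. S = 512/11*q*r + 3*r**2 - 564/11*q - 3*r.
  leading term q*r: subtract (-1536/11)·h_1 from 512/11*q*r + 3*r**2 - 564/11*q - 3*r → 3*r**2 + 30156/11*q + 12255/11*r - 6144/11
  leading term r**2: subtract (-24/11)·k_4 from 3*r**2 + 30156/11*q + 12255/11*r - 6144/11 → 30156/11*q + 13692/11*r - 7836/11
  leading term q: subtract (-7539/22)·h_2 from 30156/11*q + 13692/11*r - 7836/11 → -55545/22*r + 67257/22
  leading term r: subtract (-74060/1749)·k_5 from -55545/22*r + 67257/22 → 14128/583
  leading term 1: no divisor's leading term divides it; move 14128/583 to the remainder.
  remainder 14128/583 ≠ 0; add k_6 = 14128/583 to the basis.

The other S-polynomials (S(h_2,h_3), S(h_1,k_4), S(h_2,k_4), S(h_1,k_5), S(h_2,k_5), S(h_3,k_5), S(k_4,k_5), S(h_1,k_6), S(h_2,k_6), S(h_3,k_6), S(k_4,k_6), S(k_5,k_6)) all reduce to 0 modulo the current basis, so we have a Gröbner basis.
Inter-reduce: drop elements whose leading term is divisible by another's, tail-reduce, and make monic.
Reduced Gröbner basis: {1}.

Since the reduced bases disagree, the two ideals are not the same.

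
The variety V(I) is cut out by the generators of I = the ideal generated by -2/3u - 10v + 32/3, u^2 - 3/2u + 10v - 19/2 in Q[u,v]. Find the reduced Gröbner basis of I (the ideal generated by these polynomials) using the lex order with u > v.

Buchberger's algorithm terminates because the ascending chain of leading-term ideals stabilizes.

f_1 = -2/3u - 10v + 32/3, LT = u.
f_2 = u^2 - 3/2u + 10v - 19/2, LT = u^2.

S(f_1,f_2): lcm = u^2. S = 15uv - 29/2u - 10v + 19/2.
  reduce S modulo (f_1, f_2):
  remainder -225v^2 + 895/2v - 445/2 ≠ 0; add g_3 = -225v^2 + 895/2v - 445/2 to the basis.

The other S-polynomials (S(f_1,g_3), S(f_2,g_3)) all reduce to 0 modulo the current basis, so we have a Gröbner basis.
Inter-reduce: drop elements whose leading term is divisible by another's, tail-reduce, and make monic.

G = {u + 15v - 16, v^2 - 179/90v + 89/90}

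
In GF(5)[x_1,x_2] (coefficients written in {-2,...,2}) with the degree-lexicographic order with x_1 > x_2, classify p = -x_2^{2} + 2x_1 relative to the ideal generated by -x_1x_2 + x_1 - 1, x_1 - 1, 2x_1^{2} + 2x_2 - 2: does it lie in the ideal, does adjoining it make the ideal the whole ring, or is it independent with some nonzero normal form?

First compute the reduced Gröbner basis of I by Buchberger's algorithm.
f_1 = -x_1x_2 + x_1 - 1, LT = x_1x_2.
f_2 = x_1 - 1, LT = x_1.
f_3 = 2x_1^{2} + 2x_2 - 2, LT = x_1^{2}.

S(f_1,f_2): lcm = x_1x_2. S = -x_1 + x_2 + 1.
  leading term x_1: subtract (-1)·f_2 from -x_1 + x_2 + 1 → x_2
  leading term x_2: no divisor's leading term divides it; move x_2 to the remainder.
  remainder x_2 ≠ 0; add h_4 = x_2 to the basis.

S(f_1,f_3): lcm = x_1^{2}x_2. S = -x_1^{2} - x_2^{2} + x_1 + x_2.
  leading term x_1^{2}: subtract (-x_1)·f_2 from -x_1^{2} - x_2^{2} + x_1 + x_2 → -x_2^{2} + x_2
  leading term x_2^{2}: subtract (-x_2)·h_4 from -x_2^{2} + x_2 → x_2
  leading term x_2: subtract (1)·h_4 from x_2 → 0
  remainder 0.

S(f_2,f_3): lcm = x_1^{2}. S = -x_1 - x_2 + 1.
  leading term x_1: subtract (-1)·f_2 from -x_1 - x_2 + 1 → -x_2
  leading term x_2: subtract (-1)·h_4 from -x_2 → 0
  remainder 0.

S(f_1,h_4): lcm = x_1x_2. S = -x_1 + 1.
  leading term x_1: subtract (-1)·f_2 from -x_1 + 1 → 0
  remainder 0.

S(f_2,h_4): leading monomials are coprime, so the S-polynomial reduces to 0 (Buchberger's first criterion).
S(f_3,h_4): leading monomials are coprime, so the S-polynomial reduces to 0 (Buchberger's first criterion).
Every S-polynomial of the final basis reduces to 0, so we have a Gröbner basis.
Inter-reduce: drop elements whose leading term is divisible by another's, tail-reduce, and make monic.
Reduced Gröbner basis: {x_1 - 1, x_2}.
Label its elements g_1 = x_1 - 1, g_2 = x_2.

Reduce p = -x_2^{2} + 2x_1 modulo G:
  leading term x_2^{2}: subtract (-x_2)·g_2 from -x_2^{2} + 2x_1 → 2x_1
  leading term x_1: subtract (2)·g_1 from 2x_1 → 2
  leading term 1: no divisor's leading term divides it; move 2 to the remainder.
  normal form = 2.
The normal form is nonzero, so p ∉ I. Since p minus its normal form lies in I, I + (p) = I + (r) where r = 2; decide whether this ideal is the whole ring.
Here r = 2 is a nonzero constant, hence a unit: 1 ∈ I + (p), the Gröbner basis of I + (p) is {1}, and the enlarged system has no common solution — adjoining p is inconsistent.

Ideal membership is decidable via reduction modulo a Gröbner basis.

Adjoining -x_2^{2} + 2x_1 makes the ideal the whole ring: the system is inconsistent.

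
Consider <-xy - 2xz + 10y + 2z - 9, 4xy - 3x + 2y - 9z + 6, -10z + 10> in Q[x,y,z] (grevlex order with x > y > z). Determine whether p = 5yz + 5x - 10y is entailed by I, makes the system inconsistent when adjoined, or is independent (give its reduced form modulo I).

First compute the reduced Gröbner basis of I by Buchberger's algorithm.
f_1 = -xy - 2xz + 10y + 2z - 9, LT = xy.
f_2 = 4xy - 3x + 2y - 9z + 6, LT = xy.
f_3 = -10z + 10, LT = z.

S(f_1,f_2): lcm = xy. S = 2xz + \tfrac{3}{4}x - \tfrac{21}{2}y + \tfrac{1}{4}z + \tfrac{15}{2}.
  leading term xz: subtract (-\tfrac{1}{5}x)·f_3 from 2xz + \tfrac{3}{4}x - \tfrac{21}{2}y + \tfrac{1}{4}z + \tfrac{15}{2} → \tfrac{11}{4}x - \tfrac{21}{2}y + \tfrac{1}{4}z + \tfrac{15}{2}
  leading term x: no divisor's leading term divides it; move \tfrac{11}{4}x to the remainder.
  leading term y: no divisor's leading term divides it; move -\tfrac{21}{2}y to the remainder.
  leading term z: subtract (-\tfrac{1}{40})·f_3 from \tfrac{1}{4}z + \tfrac{15}{2} → \tfrac{31}{4}
  leading term 1: no divisor's leading term divides it; move \tfrac{31}{4} to the remainder.
  remainder \tfrac{11}{4}x - \tfrac{21}{2}y + \tfrac{31}{4} ≠ 0; add h_4 = \tfrac{11}{4}x - \tfrac{21}{2}y + \tfrac{31}{4} to the basis.

S(f_1,h_4): lcm = xy. S = \tfrac{42}{11}y^{2} + 2xz - \tfrac{141}{11}y - 2z + 9.
  leading term y^{2}: no divisor's leading term divides it; move \tfrac{42}{11}y^{2} to the remainder.
  leading term xz: subtract (-\tfrac{1}{5}x)·f_3 from 2xz - \tfrac{141}{11}y - 2z + 9 → 2x - \tfrac{141}{11}y - 2z + 9
  leading term x: subtract (\tfrac{8}{11})·h_4 from 2x - \tfrac{141}{11}y - 2z + 9 → -\tfrac{57}{11}y - 2z + \tfrac{37}{11}
  leading term y: no divisor's leading term divides it; move -\tfrac{57}{11}y to the remainder.
  leading term z: subtract (\tfrac{1}{5})·f_3 from -2z + \tfrac{37}{11} → \tfrac{15}{11}
  leading term 1: no divisor's leading term divides it; move \tfrac{15}{11} to the remainder.
  remainder \tfrac{42}{11}y^{2} - \tfrac{57}{11}y + \tfrac{15}{11} ≠ 0; add h_5 = \tfrac{42}{11}y^{2} - \tfrac{57}{11}y + \tfrac{15}{11} to the basis.

The other S-polynomials (S(f_1,f_3), S(f_2,f_3), S(f_2,h_4), S(f_3,h_4), S(f_1,h_5), S(f_2,h_5), S(f_3,h_5), S(h_4,h_5)) all reduce to 0 modulo the current basis, so we have a Gröbner basis.
Inter-reduce: drop elements whose leading term is divisible by another's, tail-reduce, and make monic.
Reduced Gröbner basis: {y^{2} - \tfrac{19}{14}y + \tfrac{5}{14}, x - \tfrac{42}{11}y + \tfrac{31}{11}, z - 1}.
Label its elements g_1 = y^{2} - \tfrac{19}{14}y + \tfrac{5}{14}, g_2 = x - \tfrac{42}{11}y + \tfrac{31}{11}, g_3 = z - 1.

Reduce p = 5yz + 5x - 10y modulo G:
  leading term yz: subtract (5y)·g_3 from 5yz + 5x - 10y → 5x - 5y
  leading term x: subtract (5)·g_2 from 5x - 5y → \tfrac{155}{11}y - \tfrac{155}{11}
  leading term y: no divisor's leading term divides it; move \tfrac{155}{11}y to the remainder.
  leading term 1: no divisor's leading term divides it; move -\tfrac{155}{11} to the remainder.
  normal form = \tfrac{155}{11}y - \tfrac{155}{11}.
The normal form is nonzero, so p ∉ I. Since p minus its normal form lies in I, I + (p) = I + (r) where r = \tfrac{155}{11}y - \tfrac{155}{11}; decide whether this ideal is the whole ring.
Run Buchberger on G together with r (pairs among the g_i already reduce to 0 since G is a Gröbner basis):
g_1 = y^{2} - \tfrac{19}{14}y + \tfrac{5}{14}, LT = y^{2}.
g_2 = x - \tfrac{42}{11}y + \tfrac{31}{11}, LT = x.
g_3 = z - 1, LT = z.
r = \tfrac{155}{11}y - \tfrac{155}{11}, LT = y.

The S-polynomials (S(g_1,g_2), S(g_1,g_3), S(g_1,r), S(g_2,g_3), S(g_2,r), S(g_3,r)) all reduce to 0 modulo the current basis, so we have a Gröbner basis.
Inter-reduce: drop elements whose leading term is divisible by another's, tail-reduce, and make monic.
Reduced Gröbner basis: {x - 1, y - 1, z - 1}.
The reduced Gröbner basis of I + (p) is {x - 1, y - 1, z - 1} ≠ {1}, a proper ideal, so the enlarged system stays consistent: p is independent of I, with normal form \tfrac{155}{11}y - \tfrac{155}{11}.

5yz + 5x - 10y is independent of I; its normal form modulo I is \tfrac{155}{11}y - \tfrac{155}{11}.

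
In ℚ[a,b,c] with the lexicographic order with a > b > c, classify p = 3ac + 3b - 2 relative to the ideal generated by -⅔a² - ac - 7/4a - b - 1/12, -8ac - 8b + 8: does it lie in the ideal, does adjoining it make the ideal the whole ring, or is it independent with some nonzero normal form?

First compute the reduced Gröbner basis of I by Buchberger's algorithm.
f_1 = -⅔a² - ac - 7/4a - b - 1/12, LT = a².
f_2 = -8ac - 8b + 8, LT = ac.

S(f_1,f_2): lcm = a²c. S = -ab + 3/2ac² + 21/8ac + a + 3/2bc + ⅛c.
  leading term ab: no divisor's leading term divides it; move -ab to the remainder.
  leading term ac²: subtract (-3/16c)·f_2 from 3/2ac² + 21/8ac + a + 3/2bc + ⅛c → 21/8ac + a + 13/8c
  leading term ac: subtract (-21/64)·f_2 from 21/8ac + a + 13/8c → a - 21/8b + 13/8c + 21/8
  leading term a: no divisor's leading term divides it; move a to the remainder.
  leading term b: no divisor's leading term divides it; move -21/8b to the remainder.
  leading term c: no divisor's leading term divides it; move 13/8c to the remainder.
  leading term 1: no divisor's leading term divides it; move 21/8 to the remainder.
  remainder -ab + a - 21/8b + 13/8c + 21/8 ≠ 0; add h_3 = -ab + a - 21/8b + 13/8c + 21/8 to the basis.

S(f_1,h_3): lcm = a²b. S = a² + 3/2abc + 13/8ac + 21/8a + 3/2b² + ⅛b.
  leading term a²: subtract (-3/2)·f_1 from a² + 3/2abc + 13/8ac + 21/8a + 3/2b² + ⅛b → 3/2abc + ⅛ac + 3/2b² - 11/8b - ⅛
  leading term abc: subtract (-3/16b)·f_2 from 3/2abc + ⅛ac + 3/2b² - 11/8b - ⅛ → ⅛ac + ⅛b - ⅛
  leading term ac: subtract (-1/64)·f_2 from ⅛ac + ⅛b - ⅛ → 0
  remainder 0.

S(f_2,h_3): lcm = abc. S = ac + b² - 21/8bc - b + 13/8c² + 21/8c.
  leading term ac: subtract (-⅛)·f_2 from ac + b² - 21/8bc - b + 13/8c² + 21/8c → b² - 21/8bc - 2b + 13/8c² + 21/8c + 1
  leading term b²: no divisor's leading term divides it; move b² to the remainder.
  leading term bc: no divisor's leading term divides it; move -21/8bc to the remainder.
  leading term b: no divisor's leading term divides it; move -2b to the remainder.
  leading term c²: no divisor's leading term divides it; move 13/8c² to the remainder.
  leading term c: no divisor's leading term divides it; move 21/8c to the remainder.
  leading term 1: no divisor's leading term divides it; move 1 to the remainder.
  remainder b² - 21/8bc - 2b + 13/8c² + 21/8c + 1 ≠ 0; add h_4 = b² - 21/8bc - 2b + 13/8c² + 21/8c + 1 to the basis.

S(f_1,h_4): leading monomials are coprime, so the S-polynomial reduces to 0 (Buchberger's first criterion).
S(f_2,h_4): leading monomials are coprime, so the S-polynomial reduces to 0 (Buchberger's first criterion).
S(h_3,h_4): lcm = ab². S = 21/8abc + ab - 13/8ac² - 21/8ac - a + 21/8b² - 13/8bc - 21/8b.
  leading term abc: subtract (-21/64b)·f_2 from 21/8abc + ab - 13/8ac² - 21/8ac - a + 21/8b² - 13/8bc - 21/8b → ab - 13/8ac² - 21/8ac - a - 13/8bc
  leading term ab: subtract (-1)·h_3 from ab - 13/8ac² - 21/8ac - a - 13/8bc → -13/8ac² - 21/8ac - 13/8bc - 21/8b + 13/8c + 21/8
  leading term ac²: subtract (13/64c)·f_2 from -13/8ac² - 21/8ac - 13/8bc - 21/8b + 13/8c + 21/8 → -21/8ac - 21/8b + 21/8
  leading term ac: subtract (21/64)·f_2 from -21/8ac - 21/8b + 21/8 → 0
  remainder 0.

Every S-polynomial of the final basis reduces to 0, so we have a Gröbner basis.
Inter-reduce: drop elements whose leading term is divisible by another's, tail-reduce, and make monic.
Reduced Gröbner basis: {a² + 21/8a + 13/8, ab - a + 21/8b - 13/8c - 21/8, ac + b - 1, b² - 21/8bc - 2b + 13/8c² + 21/8c + 1}.
Label its elements g_1 = a² + 21/8a + 13/8, g_2 = ab - a + 21/8b - 13/8c - 21/8, g_3 = ac + b - 1, g_4 = b² - 21/8bc - 2b + 13/8c² + 21/8c + 1.

Reduce p = 3ac + 3b - 2 modulo G:
  leading term ac: subtract (3)·g_3 from 3ac + 3b - 2 → 1
  leading term 1: no divisor's leading term divides it; move 1 to the remainder.
  normal form = 1.
The normal form is nonzero, so p ∉ I. Since p minus its normal form lies in I, I + (p) = I + (r) where r = 1; decide whether this ideal is the whole ring.
Here r = 1 is a nonzero constant, hence a unit: 1 ∈ I + (p), the Gröbner basis of I + (p) is {1}, and the enlarged system has no common solution — adjoining p is inconsistent.

Adjoining 3ac + 3b - 2 makes the ideal the whole ring: the system is inconsistent.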